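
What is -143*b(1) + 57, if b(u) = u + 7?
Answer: -1087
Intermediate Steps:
b(u) = 7 + u
-143*b(1) + 57 = -143*(7 + 1) + 57 = -143*8 + 57 = -1144 + 57 = -1087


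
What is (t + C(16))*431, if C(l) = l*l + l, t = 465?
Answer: 317647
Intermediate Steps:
C(l) = l + l² (C(l) = l² + l = l + l²)
(t + C(16))*431 = (465 + 16*(1 + 16))*431 = (465 + 16*17)*431 = (465 + 272)*431 = 737*431 = 317647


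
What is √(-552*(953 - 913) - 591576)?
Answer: 18*I*√1894 ≈ 783.36*I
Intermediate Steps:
√(-552*(953 - 913) - 591576) = √(-552*40 - 591576) = √(-22080 - 591576) = √(-613656) = 18*I*√1894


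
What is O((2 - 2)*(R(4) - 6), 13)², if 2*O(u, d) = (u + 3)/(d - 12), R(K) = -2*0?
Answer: 9/4 ≈ 2.2500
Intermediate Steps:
R(K) = 0
O(u, d) = (3 + u)/(2*(-12 + d)) (O(u, d) = ((u + 3)/(d - 12))/2 = ((3 + u)/(-12 + d))/2 = (3 + u)/(2*(-12 + d)))
O((2 - 2)*(R(4) - 6), 13)² = ((3 + (2 - 2)*(0 - 6))/(2*(-12 + 13)))² = ((½)*(3 + 0*(-6))/1)² = ((½)*1*(3 + 0))² = ((½)*1*3)² = (3/2)² = 9/4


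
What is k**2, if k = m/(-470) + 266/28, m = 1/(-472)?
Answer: 4441476165361/49212985600 ≈ 90.250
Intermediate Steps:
m = -1/472 ≈ -0.0021186
k = 2107481/221840 (k = -1/472/(-470) + 266/28 = -1/472*(-1/470) + 266*(1/28) = 1/221840 + 19/2 = 2107481/221840 ≈ 9.5000)
k**2 = (2107481/221840)**2 = 4441476165361/49212985600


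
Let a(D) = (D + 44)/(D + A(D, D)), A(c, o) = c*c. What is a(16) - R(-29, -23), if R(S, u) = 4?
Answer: -257/68 ≈ -3.7794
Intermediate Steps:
A(c, o) = c²
a(D) = (44 + D)/(D + D²) (a(D) = (D + 44)/(D + D²) = (44 + D)/(D + D²))
a(16) - R(-29, -23) = (44 + 16)/(16*(1 + 16)) - 1*4 = (1/16)*60/17 - 4 = (1/16)*(1/17)*60 - 4 = 15/68 - 4 = -257/68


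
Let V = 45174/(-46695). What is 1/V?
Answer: -15565/15058 ≈ -1.0337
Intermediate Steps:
V = -15058/15565 (V = 45174*(-1/46695) = -15058/15565 ≈ -0.96743)
1/V = 1/(-15058/15565) = -15565/15058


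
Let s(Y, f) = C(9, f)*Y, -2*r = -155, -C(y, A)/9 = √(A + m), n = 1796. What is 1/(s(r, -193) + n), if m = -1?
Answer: 3592/195215657 + 1395*I*√194/195215657 ≈ 1.84e-5 + 9.9531e-5*I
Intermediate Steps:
C(y, A) = -9*√(-1 + A) (C(y, A) = -9*√(A - 1) = -9*√(-1 + A))
r = 155/2 (r = -½*(-155) = 155/2 ≈ 77.500)
s(Y, f) = -9*Y*√(-1 + f) (s(Y, f) = (-9*√(-1 + f))*Y = -9*Y*√(-1 + f))
1/(s(r, -193) + n) = 1/(-9*155/2*√(-1 - 193) + 1796) = 1/(-9*155/2*√(-194) + 1796) = 1/(-9*155/2*I*√194 + 1796) = 1/(-1395*I*√194/2 + 1796) = 1/(1796 - 1395*I*√194/2)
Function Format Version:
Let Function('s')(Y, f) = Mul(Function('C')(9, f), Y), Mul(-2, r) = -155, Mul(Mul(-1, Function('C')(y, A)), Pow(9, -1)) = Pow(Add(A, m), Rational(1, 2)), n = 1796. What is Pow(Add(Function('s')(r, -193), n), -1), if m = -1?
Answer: Add(Rational(3592, 195215657), Mul(Rational(1395, 195215657), I, Pow(194, Rational(1, 2)))) ≈ Add(1.8400e-5, Mul(9.9531e-5, I))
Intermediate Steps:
Function('C')(y, A) = Mul(-9, Pow(Add(-1, A), Rational(1, 2))) (Function('C')(y, A) = Mul(-9, Pow(Add(A, -1), Rational(1, 2))) = Mul(-9, Pow(Add(-1, A), Rational(1, 2))))
r = Rational(155, 2) (r = Mul(Rational(-1, 2), -155) = Rational(155, 2) ≈ 77.500)
Function('s')(Y, f) = Mul(-9, Y, Pow(Add(-1, f), Rational(1, 2))) (Function('s')(Y, f) = Mul(Mul(-9, Pow(Add(-1, f), Rational(1, 2))), Y) = Mul(-9, Y, Pow(Add(-1, f), Rational(1, 2))))
Pow(Add(Function('s')(r, -193), n), -1) = Pow(Add(Mul(-9, Rational(155, 2), Pow(Add(-1, -193), Rational(1, 2))), 1796), -1) = Pow(Add(Mul(-9, Rational(155, 2), Pow(-194, Rational(1, 2))), 1796), -1) = Pow(Add(Mul(-9, Rational(155, 2), Mul(I, Pow(194, Rational(1, 2)))), 1796), -1) = Pow(Add(Mul(Rational(-1395, 2), I, Pow(194, Rational(1, 2))), 1796), -1) = Pow(Add(1796, Mul(Rational(-1395, 2), I, Pow(194, Rational(1, 2)))), -1)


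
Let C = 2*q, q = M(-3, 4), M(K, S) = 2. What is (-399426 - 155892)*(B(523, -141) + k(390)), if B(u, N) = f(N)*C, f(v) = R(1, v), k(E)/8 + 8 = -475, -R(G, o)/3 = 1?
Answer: 2152412568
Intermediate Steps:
R(G, o) = -3 (R(G, o) = -3*1 = -3)
k(E) = -3864 (k(E) = -64 + 8*(-475) = -64 - 3800 = -3864)
q = 2
f(v) = -3
C = 4 (C = 2*2 = 4)
B(u, N) = -12 (B(u, N) = -3*4 = -12)
(-399426 - 155892)*(B(523, -141) + k(390)) = (-399426 - 155892)*(-12 - 3864) = -555318*(-3876) = 2152412568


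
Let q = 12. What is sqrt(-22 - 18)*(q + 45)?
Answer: 114*I*sqrt(10) ≈ 360.5*I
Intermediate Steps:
sqrt(-22 - 18)*(q + 45) = sqrt(-22 - 18)*(12 + 45) = sqrt(-40)*57 = (2*I*sqrt(10))*57 = 114*I*sqrt(10)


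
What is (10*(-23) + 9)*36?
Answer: -7956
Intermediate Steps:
(10*(-23) + 9)*36 = (-230 + 9)*36 = -221*36 = -7956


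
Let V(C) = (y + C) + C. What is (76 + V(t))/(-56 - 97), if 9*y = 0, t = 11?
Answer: -98/153 ≈ -0.64052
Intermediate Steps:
y = 0 (y = (1/9)*0 = 0)
V(C) = 2*C (V(C) = (0 + C) + C = C + C = 2*C)
(76 + V(t))/(-56 - 97) = (76 + 2*11)/(-56 - 97) = (76 + 22)/(-153) = 98*(-1/153) = -98/153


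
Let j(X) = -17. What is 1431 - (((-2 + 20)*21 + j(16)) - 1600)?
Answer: 2670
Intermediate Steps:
1431 - (((-2 + 20)*21 + j(16)) - 1600) = 1431 - (((-2 + 20)*21 - 17) - 1600) = 1431 - ((18*21 - 17) - 1600) = 1431 - ((378 - 17) - 1600) = 1431 - (361 - 1600) = 1431 - 1*(-1239) = 1431 + 1239 = 2670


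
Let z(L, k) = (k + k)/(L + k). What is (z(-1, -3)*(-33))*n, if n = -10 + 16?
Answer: -297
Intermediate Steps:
n = 6
z(L, k) = 2*k/(L + k) (z(L, k) = (2*k)/(L + k) = 2*k/(L + k))
(z(-1, -3)*(-33))*n = ((2*(-3)/(-1 - 3))*(-33))*6 = ((2*(-3)/(-4))*(-33))*6 = ((2*(-3)*(-¼))*(-33))*6 = ((3/2)*(-33))*6 = -99/2*6 = -297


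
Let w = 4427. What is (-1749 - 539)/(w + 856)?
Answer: -2288/5283 ≈ -0.43309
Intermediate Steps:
(-1749 - 539)/(w + 856) = (-1749 - 539)/(4427 + 856) = -2288/5283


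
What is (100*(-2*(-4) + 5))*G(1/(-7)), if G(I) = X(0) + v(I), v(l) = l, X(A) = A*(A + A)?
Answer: -1300/7 ≈ -185.71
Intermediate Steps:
X(A) = 2*A² (X(A) = A*(2*A) = 2*A²)
G(I) = I (G(I) = 2*0² + I = 2*0 + I = 0 + I = I)
(100*(-2*(-4) + 5))*G(1/(-7)) = (100*(-2*(-4) + 5))/(-7) = (100*(8 + 5))*(-⅐) = (100*13)*(-⅐) = 1300*(-⅐) = -1300/7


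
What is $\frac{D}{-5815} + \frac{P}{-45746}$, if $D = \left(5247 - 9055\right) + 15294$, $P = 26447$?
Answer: $- \frac{679227861}{266012990} \approx -2.5534$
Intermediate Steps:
$D = 11486$ ($D = -3808 + 15294 = 11486$)
$\frac{D}{-5815} + \frac{P}{-45746} = \frac{11486}{-5815} + \frac{26447}{-45746} = 11486 \left(- \frac{1}{5815}\right) + 26447 \left(- \frac{1}{45746}\right) = - \frac{11486}{5815} - \frac{26447}{45746} = - \frac{679227861}{266012990}$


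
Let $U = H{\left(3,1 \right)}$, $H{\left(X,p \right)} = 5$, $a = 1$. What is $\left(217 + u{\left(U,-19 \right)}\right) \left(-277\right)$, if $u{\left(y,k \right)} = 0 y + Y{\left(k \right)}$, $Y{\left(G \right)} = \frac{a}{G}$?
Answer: $- \frac{1141794}{19} \approx -60094.0$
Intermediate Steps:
$U = 5$
$Y{\left(G \right)} = \frac{1}{G}$ ($Y{\left(G \right)} = 1 \frac{1}{G} = \frac{1}{G}$)
$u{\left(y,k \right)} = \frac{1}{k}$ ($u{\left(y,k \right)} = 0 y + \frac{1}{k} = 0 + \frac{1}{k} = \frac{1}{k}$)
$\left(217 + u{\left(U,-19 \right)}\right) \left(-277\right) = \left(217 + \frac{1}{-19}\right) \left(-277\right) = \left(217 - \frac{1}{19}\right) \left(-277\right) = \frac{4122}{19} \left(-277\right) = - \frac{1141794}{19}$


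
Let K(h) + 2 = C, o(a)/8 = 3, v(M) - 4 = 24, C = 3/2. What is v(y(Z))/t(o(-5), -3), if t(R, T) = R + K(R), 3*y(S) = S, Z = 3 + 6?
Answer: 56/47 ≈ 1.1915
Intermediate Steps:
Z = 9
y(S) = S/3
C = 3/2 (C = 3*(½) = 3/2 ≈ 1.5000)
v(M) = 28 (v(M) = 4 + 24 = 28)
o(a) = 24 (o(a) = 8*3 = 24)
K(h) = -½ (K(h) = -2 + 3/2 = -½)
t(R, T) = -½ + R (t(R, T) = R - ½ = -½ + R)
v(y(Z))/t(o(-5), -3) = 28/(-½ + 24) = 28/(47/2) = 28*(2/47) = 56/47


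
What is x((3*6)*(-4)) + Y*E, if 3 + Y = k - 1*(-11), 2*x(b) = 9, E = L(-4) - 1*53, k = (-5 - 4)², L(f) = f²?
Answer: -6577/2 ≈ -3288.5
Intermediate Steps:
k = 81 (k = (-9)² = 81)
E = -37 (E = (-4)² - 1*53 = 16 - 53 = -37)
x(b) = 9/2 (x(b) = (½)*9 = 9/2)
Y = 89 (Y = -3 + (81 - 1*(-11)) = -3 + (81 + 11) = -3 + 92 = 89)
x((3*6)*(-4)) + Y*E = 9/2 + 89*(-37) = 9/2 - 3293 = -6577/2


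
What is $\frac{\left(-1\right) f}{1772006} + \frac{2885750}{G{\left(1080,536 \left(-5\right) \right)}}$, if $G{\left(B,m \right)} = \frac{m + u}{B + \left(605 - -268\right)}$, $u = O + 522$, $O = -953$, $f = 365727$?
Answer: $- \frac{195819532352847}{108092366} \approx -1.8116 \cdot 10^{6}$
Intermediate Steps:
$u = -431$ ($u = -953 + 522 = -431$)
$G{\left(B,m \right)} = \frac{-431 + m}{873 + B}$ ($G{\left(B,m \right)} = \frac{m - 431}{B + \left(605 - -268\right)} = \frac{-431 + m}{B + \left(605 + 268\right)} = \frac{-431 + m}{B + 873} = \frac{-431 + m}{873 + B}$)
$\frac{\left(-1\right) f}{1772006} + \frac{2885750}{G{\left(1080,536 \left(-5\right) \right)}} = \frac{\left(-1\right) 365727}{1772006} + \frac{2885750}{\frac{1}{873 + 1080} \left(-431 + 536 \left(-5\right)\right)} = \left(-365727\right) \frac{1}{1772006} + \frac{2885750}{\frac{1}{1953} \left(-431 - 2680\right)} = - \frac{365727}{1772006} + \frac{2885750}{\frac{1}{1953} \left(-3111\right)} = - \frac{365727}{1772006} + \frac{2885750}{- \frac{1037}{651}} = - \frac{365727}{1772006} + 2885750 \left(- \frac{651}{1037}\right) = - \frac{365727}{1772006} - \frac{110507250}{61} = - \frac{195819532352847}{108092366}$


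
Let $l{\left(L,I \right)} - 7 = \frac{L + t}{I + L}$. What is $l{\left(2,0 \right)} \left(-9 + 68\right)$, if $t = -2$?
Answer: $413$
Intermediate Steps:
$l{\left(L,I \right)} = 7 + \frac{-2 + L}{I + L}$ ($l{\left(L,I \right)} = 7 + \frac{L - 2}{I + L} = 7 + \frac{-2 + L}{I + L}$)
$l{\left(2,0 \right)} \left(-9 + 68\right) = \frac{-2 + 7 \cdot 0 + 8 \cdot 2}{0 + 2} \left(-9 + 68\right) = \frac{-2 + 0 + 16}{2} \cdot 59 = \frac{1}{2} \cdot 14 \cdot 59 = 7 \cdot 59 = 413$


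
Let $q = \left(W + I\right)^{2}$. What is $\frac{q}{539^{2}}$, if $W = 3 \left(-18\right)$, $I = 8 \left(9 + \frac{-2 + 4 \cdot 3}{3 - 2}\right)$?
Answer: $\frac{4}{121} \approx 0.033058$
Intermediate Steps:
$I = 152$ ($I = 8 \left(9 + \frac{-2 + 12}{1}\right) = 8 \left(9 + 10 \cdot 1\right) = 8 \left(9 + 10\right) = 8 \cdot 19 = 152$)
$W = -54$
$q = 9604$ ($q = \left(-54 + 152\right)^{2} = 98^{2} = 9604$)
$\frac{q}{539^{2}} = \frac{9604}{539^{2}} = \frac{9604}{290521} = 9604 \cdot \frac{1}{290521} = \frac{4}{121}$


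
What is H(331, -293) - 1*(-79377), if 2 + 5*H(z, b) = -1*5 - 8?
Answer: 79374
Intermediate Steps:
H(z, b) = -3 (H(z, b) = -⅖ + (-1*5 - 8)/5 = -⅖ + (-5 - 8)/5 = -⅖ + (⅕)*(-13) = -⅖ - 13/5 = -3)
H(331, -293) - 1*(-79377) = -3 - 1*(-79377) = -3 + 79377 = 79374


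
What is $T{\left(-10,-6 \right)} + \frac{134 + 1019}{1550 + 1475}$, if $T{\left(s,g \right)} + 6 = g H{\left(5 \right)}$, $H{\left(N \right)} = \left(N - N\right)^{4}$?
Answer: $- \frac{16997}{3025} \approx -5.6188$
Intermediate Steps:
$H{\left(N \right)} = 0$ ($H{\left(N \right)} = 0^{4} = 0$)
$T{\left(s,g \right)} = -6$ ($T{\left(s,g \right)} = -6 + g 0 = -6 + 0 = -6$)
$T{\left(-10,-6 \right)} + \frac{134 + 1019}{1550 + 1475} = -6 + \frac{134 + 1019}{1550 + 1475} = -6 + \frac{1153}{3025} = - \frac{16997}{3025}$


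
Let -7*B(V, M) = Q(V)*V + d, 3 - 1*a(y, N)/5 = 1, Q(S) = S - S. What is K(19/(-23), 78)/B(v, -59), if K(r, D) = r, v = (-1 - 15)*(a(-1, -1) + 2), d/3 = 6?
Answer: 133/414 ≈ 0.32126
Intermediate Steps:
d = 18 (d = 3*6 = 18)
Q(S) = 0
a(y, N) = 10 (a(y, N) = 15 - 5*1 = 15 - 5 = 10)
v = -192 (v = (-1 - 15)*(10 + 2) = -16*12 = -192)
B(V, M) = -18/7 (B(V, M) = -(0*V + 18)/7 = -(0 + 18)/7 = -⅐*18 = -18/7)
K(19/(-23), 78)/B(v, -59) = (19/(-23))/(-18/7) = (19*(-1/23))*(-7/18) = -19/23*(-7/18) = 133/414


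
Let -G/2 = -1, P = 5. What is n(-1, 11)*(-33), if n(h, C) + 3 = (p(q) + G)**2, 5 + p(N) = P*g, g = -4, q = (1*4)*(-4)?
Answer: -17358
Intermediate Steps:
q = -16 (q = 4*(-4) = -16)
p(N) = -25 (p(N) = -5 + 5*(-4) = -5 - 20 = -25)
G = 2 (G = -2*(-1) = 2)
n(h, C) = 526 (n(h, C) = -3 + (-25 + 2)**2 = -3 + (-23)**2 = -3 + 529 = 526)
n(-1, 11)*(-33) = 526*(-33) = -17358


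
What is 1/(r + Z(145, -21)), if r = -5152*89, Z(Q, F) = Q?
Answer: -1/458383 ≈ -2.1816e-6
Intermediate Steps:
r = -458528
1/(r + Z(145, -21)) = 1/(-458528 + 145) = 1/(-458383) = -1/458383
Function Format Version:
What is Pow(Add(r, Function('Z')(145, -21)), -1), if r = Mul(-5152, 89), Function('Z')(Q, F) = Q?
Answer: Rational(-1, 458383) ≈ -2.1816e-6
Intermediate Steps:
r = -458528
Pow(Add(r, Function('Z')(145, -21)), -1) = Pow(Add(-458528, 145), -1) = Pow(-458383, -1) = Rational(-1, 458383)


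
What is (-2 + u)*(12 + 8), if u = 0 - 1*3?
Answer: -100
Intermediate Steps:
u = -3 (u = 0 - 3 = -3)
(-2 + u)*(12 + 8) = (-2 - 3)*(12 + 8) = -5*20 = -100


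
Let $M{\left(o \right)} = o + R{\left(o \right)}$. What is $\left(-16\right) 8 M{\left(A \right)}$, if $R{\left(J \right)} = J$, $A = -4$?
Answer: $1024$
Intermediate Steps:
$M{\left(o \right)} = 2 o$ ($M{\left(o \right)} = o + o = 2 o$)
$\left(-16\right) 8 M{\left(A \right)} = \left(-16\right) 8 \cdot 2 \left(-4\right) = \left(-128\right) \left(-8\right) = 1024$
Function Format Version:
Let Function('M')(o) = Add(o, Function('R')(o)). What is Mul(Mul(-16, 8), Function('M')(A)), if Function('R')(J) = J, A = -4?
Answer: 1024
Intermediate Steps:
Function('M')(o) = Mul(2, o) (Function('M')(o) = Add(o, o) = Mul(2, o))
Mul(Mul(-16, 8), Function('M')(A)) = Mul(Mul(-16, 8), Mul(2, -4)) = Mul(-128, -8) = 1024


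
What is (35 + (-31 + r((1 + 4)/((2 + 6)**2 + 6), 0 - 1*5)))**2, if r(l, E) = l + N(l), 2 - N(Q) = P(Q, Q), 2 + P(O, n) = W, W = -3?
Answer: 24025/196 ≈ 122.58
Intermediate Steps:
P(O, n) = -5 (P(O, n) = -2 - 3 = -5)
N(Q) = 7 (N(Q) = 2 - 1*(-5) = 2 + 5 = 7)
r(l, E) = 7 + l (r(l, E) = l + 7 = 7 + l)
(35 + (-31 + r((1 + 4)/((2 + 6)**2 + 6), 0 - 1*5)))**2 = (35 + (-31 + (7 + (1 + 4)/((2 + 6)**2 + 6))))**2 = (35 + (-31 + (7 + 5/(8**2 + 6))))**2 = (35 + (-31 + (7 + 5/(64 + 6))))**2 = (35 + (-31 + (7 + 5/70)))**2 = (35 + (-31 + (7 + 5*(1/70))))**2 = (35 + (-31 + (7 + 1/14)))**2 = (35 + (-31 + 99/14))**2 = (35 - 335/14)**2 = (155/14)**2 = 24025/196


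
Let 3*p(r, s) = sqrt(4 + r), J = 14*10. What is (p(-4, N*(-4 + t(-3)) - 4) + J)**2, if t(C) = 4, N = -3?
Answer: 19600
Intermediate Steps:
J = 140
p(r, s) = sqrt(4 + r)/3
(p(-4, N*(-4 + t(-3)) - 4) + J)**2 = (sqrt(4 - 4)/3 + 140)**2 = (sqrt(0)/3 + 140)**2 = ((1/3)*0 + 140)**2 = (0 + 140)**2 = 140**2 = 19600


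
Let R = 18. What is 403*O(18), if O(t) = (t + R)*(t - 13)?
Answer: 72540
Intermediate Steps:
O(t) = (-13 + t)*(18 + t) (O(t) = (t + 18)*(t - 13) = (18 + t)*(-13 + t) = (-13 + t)*(18 + t))
403*O(18) = 403*(-234 + 18² + 5*18) = 403*(-234 + 324 + 90) = 403*180 = 72540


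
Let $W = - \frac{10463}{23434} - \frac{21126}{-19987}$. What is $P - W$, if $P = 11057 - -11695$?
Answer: $\frac{10656190202513}{468375358} \approx 22751.0$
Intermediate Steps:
$W = \frac{285942703}{468375358}$ ($W = \left(-10463\right) \frac{1}{23434} - - \frac{21126}{19987} = - \frac{10463}{23434} + \frac{21126}{19987} = \frac{285942703}{468375358} \approx 0.6105$)
$P = 22752$ ($P = 11057 + 11695 = 22752$)
$P - W = 22752 - \frac{285942703}{468375358} = \frac{10656190202513}{468375358}$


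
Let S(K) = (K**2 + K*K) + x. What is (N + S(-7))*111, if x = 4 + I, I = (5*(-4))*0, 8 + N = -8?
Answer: 9546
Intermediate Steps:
N = -16 (N = -8 - 8 = -16)
I = 0 (I = -20*0 = 0)
x = 4 (x = 4 + 0 = 4)
S(K) = 4 + 2*K**2 (S(K) = (K**2 + K*K) + 4 = (K**2 + K**2) + 4 = 2*K**2 + 4 = 4 + 2*K**2)
(N + S(-7))*111 = (-16 + (4 + 2*(-7)**2))*111 = (-16 + (4 + 2*49))*111 = (-16 + (4 + 98))*111 = (-16 + 102)*111 = 86*111 = 9546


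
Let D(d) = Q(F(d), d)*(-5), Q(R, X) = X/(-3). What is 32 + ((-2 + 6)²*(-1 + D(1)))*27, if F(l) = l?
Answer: 320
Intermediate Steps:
Q(R, X) = -X/3 (Q(R, X) = X*(-⅓) = -X/3)
D(d) = 5*d/3 (D(d) = -d/3*(-5) = 5*d/3)
32 + ((-2 + 6)²*(-1 + D(1)))*27 = 32 + ((-2 + 6)²*(-1 + (5/3)*1))*27 = 32 + (4²*(-1 + 5/3))*27 = 32 + (16*(⅔))*27 = 32 + (32/3)*27 = 32 + 288 = 320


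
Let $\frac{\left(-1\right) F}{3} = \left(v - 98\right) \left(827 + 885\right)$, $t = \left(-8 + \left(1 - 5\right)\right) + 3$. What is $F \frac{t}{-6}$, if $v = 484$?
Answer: $-2973744$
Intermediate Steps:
$t = -9$ ($t = \left(-8 + \left(1 - 5\right)\right) + 3 = \left(-8 - 4\right) + 3 = -12 + 3 = -9$)
$F = -1982496$ ($F = - 3 \left(484 - 98\right) \left(827 + 885\right) = - 3 \cdot 386 \cdot 1712 = \left(-3\right) 660832 = -1982496$)
$F \frac{t}{-6} = - 1982496 \left(- \frac{9}{-6}\right) = - 1982496 \left(\left(-9\right) \left(- \frac{1}{6}\right)\right) = \left(-1982496\right) \frac{3}{2} = -2973744$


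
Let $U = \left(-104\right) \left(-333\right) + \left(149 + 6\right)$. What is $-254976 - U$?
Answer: $-289763$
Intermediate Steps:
$U = 34787$ ($U = 34632 + 155 = 34787$)
$-254976 - U = -254976 - 34787 = -289763$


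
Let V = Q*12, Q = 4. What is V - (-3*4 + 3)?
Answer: 57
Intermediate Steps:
V = 48 (V = 4*12 = 48)
V - (-3*4 + 3) = 48 - (-3*4 + 3) = 48 - (-12 + 3) = 48 - 1*(-9) = 48 + 9 = 57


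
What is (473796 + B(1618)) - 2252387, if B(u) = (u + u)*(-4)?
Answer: -1791535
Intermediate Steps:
B(u) = -8*u (B(u) = (2*u)*(-4) = -8*u)
(473796 + B(1618)) - 2252387 = (473796 - 8*1618) - 2252387 = (473796 - 12944) - 2252387 = 460852 - 2252387 = -1791535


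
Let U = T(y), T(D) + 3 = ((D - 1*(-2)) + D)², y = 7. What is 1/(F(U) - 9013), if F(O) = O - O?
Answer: -1/9013 ≈ -0.00011095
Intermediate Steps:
T(D) = -3 + (2 + 2*D)² (T(D) = -3 + ((D - 1*(-2)) + D)² = -3 + ((D + 2) + D)² = -3 + ((2 + D) + D)² = -3 + (2 + 2*D)²)
U = 253 (U = -3 + 4*(1 + 7)² = -3 + 4*8² = -3 + 4*64 = -3 + 256 = 253)
F(O) = 0
1/(F(U) - 9013) = 1/(0 - 9013) = 1/(-9013) = -1/9013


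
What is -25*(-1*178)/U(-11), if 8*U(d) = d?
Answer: -35600/11 ≈ -3236.4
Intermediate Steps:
U(d) = d/8
-25*(-1*178)/U(-11) = -25*(-1*178)/((⅛)*(-11)) = -(-4450)/(-11/8) = -(-4450)*(-8)/11 = -25*1424/11 = -35600/11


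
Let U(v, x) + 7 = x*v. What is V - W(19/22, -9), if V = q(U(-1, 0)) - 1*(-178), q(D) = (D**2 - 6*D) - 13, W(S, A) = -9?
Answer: 265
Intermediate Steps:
U(v, x) = -7 + v*x (U(v, x) = -7 + x*v = -7 + v*x)
q(D) = -13 + D**2 - 6*D
V = 256 (V = (-13 + (-7 - 1*0)**2 - 6*(-7 - 1*0)) - 1*(-178) = (-13 + (-7 + 0)**2 - 6*(-7 + 0)) + 178 = (-13 + (-7)**2 - 6*(-7)) + 178 = (-13 + 49 + 42) + 178 = 78 + 178 = 256)
V - W(19/22, -9) = 256 - 1*(-9) = 256 + 9 = 265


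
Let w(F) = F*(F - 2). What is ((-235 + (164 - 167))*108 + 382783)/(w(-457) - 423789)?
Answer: -357079/214026 ≈ -1.6684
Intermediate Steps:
w(F) = F*(-2 + F)
((-235 + (164 - 167))*108 + 382783)/(w(-457) - 423789) = ((-235 + (164 - 167))*108 + 382783)/(-457*(-2 - 457) - 423789) = ((-235 - 3)*108 + 382783)/(-457*(-459) - 423789) = (-238*108 + 382783)/(209763 - 423789) = (-25704 + 382783)/(-214026) = 357079*(-1/214026) = -357079/214026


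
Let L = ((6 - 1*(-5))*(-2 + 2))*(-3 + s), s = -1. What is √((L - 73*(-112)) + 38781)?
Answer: √46957 ≈ 216.70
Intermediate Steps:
L = 0 (L = ((6 - 1*(-5))*(-2 + 2))*(-3 - 1) = ((6 + 5)*0)*(-4) = (11*0)*(-4) = 0*(-4) = 0)
√((L - 73*(-112)) + 38781) = √((0 - 73*(-112)) + 38781) = √((0 + 8176) + 38781) = √(8176 + 38781) = √46957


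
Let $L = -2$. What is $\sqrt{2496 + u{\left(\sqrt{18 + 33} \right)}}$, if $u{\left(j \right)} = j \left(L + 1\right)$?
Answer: $\sqrt{2496 - \sqrt{51}} \approx 49.888$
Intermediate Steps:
$u{\left(j \right)} = - j$ ($u{\left(j \right)} = j \left(-2 + 1\right) = j \left(-1\right) = - j$)
$\sqrt{2496 + u{\left(\sqrt{18 + 33} \right)}} = \sqrt{2496 - \sqrt{18 + 33}} = \sqrt{2496 - \sqrt{51}}$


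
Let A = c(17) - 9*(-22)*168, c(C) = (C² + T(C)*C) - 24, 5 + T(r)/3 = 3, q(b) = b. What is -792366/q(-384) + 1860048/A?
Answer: 4533446119/2139328 ≈ 2119.1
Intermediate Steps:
T(r) = -6 (T(r) = -15 + 3*3 = -15 + 9 = -6)
c(C) = -24 + C² - 6*C (c(C) = (C² - 6*C) - 24 = -24 + C² - 6*C)
A = 33427 (A = (-24 + 17² - 6*17) - 9*(-22)*168 = (-24 + 289 - 102) + 198*168 = 163 + 33264 = 33427)
-792366/q(-384) + 1860048/A = -792366/(-384) + 1860048/33427 = -792366*(-1/384) + 1860048*(1/33427) = 132061/64 + 1860048/33427 = 4533446119/2139328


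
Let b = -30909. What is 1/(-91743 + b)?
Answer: -1/122652 ≈ -8.1531e-6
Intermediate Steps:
1/(-91743 + b) = 1/(-91743 - 30909) = 1/(-122652) = -1/122652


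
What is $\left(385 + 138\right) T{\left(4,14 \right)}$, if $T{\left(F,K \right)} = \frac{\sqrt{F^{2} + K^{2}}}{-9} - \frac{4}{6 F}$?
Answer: $- \frac{523}{6} - \frac{1046 \sqrt{53}}{9} \approx -933.28$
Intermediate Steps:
$T{\left(F,K \right)} = - \frac{2}{3 F} - \frac{\sqrt{F^{2} + K^{2}}}{9}$ ($T{\left(F,K \right)} = \sqrt{F^{2} + K^{2}} \left(- \frac{1}{9}\right) - 4 \frac{1}{6 F} = - \frac{\sqrt{F^{2} + K^{2}}}{9} - \frac{2}{3 F} = - \frac{2}{3 F} - \frac{\sqrt{F^{2} + K^{2}}}{9}$)
$\left(385 + 138\right) T{\left(4,14 \right)} = \left(385 + 138\right) \frac{-6 - 4 \sqrt{4^{2} + 14^{2}}}{9 \cdot 4} = 523 \cdot \frac{1}{9} \cdot \frac{1}{4} \left(-6 - 4 \sqrt{16 + 196}\right) = 523 \cdot \frac{1}{9} \cdot \frac{1}{4} \left(-6 - 4 \sqrt{212}\right) = 523 \cdot \frac{1}{9} \cdot \frac{1}{4} \left(-6 - 4 \cdot 2 \sqrt{53}\right) = 523 \cdot \frac{1}{9} \cdot \frac{1}{4} \left(-6 - 8 \sqrt{53}\right) = 523 \left(- \frac{1}{6} - \frac{2 \sqrt{53}}{9}\right) = - \frac{523}{6} - \frac{1046 \sqrt{53}}{9}$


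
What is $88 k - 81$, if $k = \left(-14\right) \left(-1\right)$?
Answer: $1151$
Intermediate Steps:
$k = 14$
$88 k - 81 = 88 \cdot 14 - 81 = 1232 - 81 = 1151$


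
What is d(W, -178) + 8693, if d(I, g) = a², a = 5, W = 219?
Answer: 8718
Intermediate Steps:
d(I, g) = 25 (d(I, g) = 5² = 25)
d(W, -178) + 8693 = 25 + 8693 = 8718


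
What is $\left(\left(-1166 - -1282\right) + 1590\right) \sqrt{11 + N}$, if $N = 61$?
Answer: $10236 \sqrt{2} \approx 14476.0$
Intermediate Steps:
$\left(\left(-1166 - -1282\right) + 1590\right) \sqrt{11 + N} = \left(\left(-1166 - -1282\right) + 1590\right) \sqrt{11 + 61} = \left(\left(-1166 + 1282\right) + 1590\right) \sqrt{72} = \left(116 + 1590\right) 6 \sqrt{2} = 1706 \cdot 6 \sqrt{2} = 10236 \sqrt{2}$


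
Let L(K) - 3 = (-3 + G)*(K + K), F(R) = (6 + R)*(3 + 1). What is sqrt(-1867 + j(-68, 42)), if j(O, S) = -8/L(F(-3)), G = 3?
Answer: I*sqrt(16827)/3 ≈ 43.24*I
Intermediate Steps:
F(R) = 24 + 4*R (F(R) = (6 + R)*4 = 24 + 4*R)
L(K) = 3 (L(K) = 3 + (-3 + 3)*(K + K) = 3 + 0*(2*K) = 3 + 0 = 3)
j(O, S) = -8/3
sqrt(-1867 + j(-68, 42)) = sqrt(-1867 - 8/3) = sqrt(-5609/3) = I*sqrt(16827)/3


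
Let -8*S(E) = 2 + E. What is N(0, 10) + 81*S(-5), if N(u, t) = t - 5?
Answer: 283/8 ≈ 35.375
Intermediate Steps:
S(E) = -¼ - E/8 (S(E) = -(2 + E)/8 = -¼ - E/8)
N(u, t) = -5 + t
N(0, 10) + 81*S(-5) = (-5 + 10) + 81*(-¼ - ⅛*(-5)) = 5 + 81*(-¼ + 5/8) = 5 + 81*(3/8) = 5 + 243/8 = 283/8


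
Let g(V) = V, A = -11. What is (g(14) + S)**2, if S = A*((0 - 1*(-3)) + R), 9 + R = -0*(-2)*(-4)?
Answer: 6400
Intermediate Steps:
R = -9 (R = -9 - 0*(-2)*(-4) = -9 - 2*0*(-4) = -9 + 0*(-4) = -9 + 0 = -9)
S = 66 (S = -11*((0 - 1*(-3)) - 9) = -11*((0 + 3) - 9) = -11*(3 - 9) = -11*(-6) = 66)
(g(14) + S)**2 = (14 + 66)**2 = 80**2 = 6400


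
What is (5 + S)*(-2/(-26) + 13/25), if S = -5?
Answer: 0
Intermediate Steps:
(5 + S)*(-2/(-26) + 13/25) = (5 - 5)*(-2/(-26) + 13/25) = 0*(-2*(-1/26) + 13*(1/25)) = 0*(1/13 + 13/25) = 0*(194/325) = 0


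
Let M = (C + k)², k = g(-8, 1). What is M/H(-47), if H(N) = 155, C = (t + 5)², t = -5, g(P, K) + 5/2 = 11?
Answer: 289/620 ≈ 0.46613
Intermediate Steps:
g(P, K) = 17/2 (g(P, K) = -5/2 + 11 = 17/2)
k = 17/2 ≈ 8.5000
C = 0 (C = (-5 + 5)² = 0² = 0)
M = 289/4 (M = (0 + 17/2)² = (17/2)² = 289/4 ≈ 72.250)
M/H(-47) = (289/4)/155 = (289/4)*(1/155) = 289/620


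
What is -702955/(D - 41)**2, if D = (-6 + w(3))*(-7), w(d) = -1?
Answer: -702955/64 ≈ -10984.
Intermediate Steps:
D = 49 (D = (-6 - 1)*(-7) = -7*(-7) = 49)
-702955/(D - 41)**2 = -702955/(49 - 41)**2 = -702955/(8**2) = -702955/64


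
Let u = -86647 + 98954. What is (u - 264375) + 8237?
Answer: -243831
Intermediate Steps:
u = 12307
(u - 264375) + 8237 = (12307 - 264375) + 8237 = -252068 + 8237 = -243831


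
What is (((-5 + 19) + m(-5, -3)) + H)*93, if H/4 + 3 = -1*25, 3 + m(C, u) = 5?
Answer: -8928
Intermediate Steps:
m(C, u) = 2 (m(C, u) = -3 + 5 = 2)
H = -112 (H = -12 + 4*(-1*25) = -12 + 4*(-25) = -12 - 100 = -112)
(((-5 + 19) + m(-5, -3)) + H)*93 = (((-5 + 19) + 2) - 112)*93 = ((14 + 2) - 112)*93 = (16 - 112)*93 = -96*93 = -8928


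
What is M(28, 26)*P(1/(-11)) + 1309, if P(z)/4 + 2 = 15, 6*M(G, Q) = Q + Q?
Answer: 5279/3 ≈ 1759.7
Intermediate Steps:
M(G, Q) = Q/3 (M(G, Q) = (Q + Q)/6 = (2*Q)/6 = Q/3)
P(z) = 52 (P(z) = -8 + 4*15 = -8 + 60 = 52)
M(28, 26)*P(1/(-11)) + 1309 = ((1/3)*26)*52 + 1309 = (26/3)*52 + 1309 = 1352/3 + 1309 = 5279/3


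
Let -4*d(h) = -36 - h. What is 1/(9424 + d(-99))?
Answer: 4/37633 ≈ 0.00010629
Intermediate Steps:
d(h) = 9 + h/4 (d(h) = -(-36 - h)/4 = 9 + h/4)
1/(9424 + d(-99)) = 1/(9424 + (9 + (¼)*(-99))) = 1/(9424 + (9 - 99/4)) = 1/(9424 - 63/4) = 1/(37633/4) = 4/37633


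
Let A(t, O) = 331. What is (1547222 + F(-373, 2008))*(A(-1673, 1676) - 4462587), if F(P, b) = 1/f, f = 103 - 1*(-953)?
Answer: -455670643365803/66 ≈ -6.9041e+12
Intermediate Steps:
f = 1056 (f = 103 + 953 = 1056)
F(P, b) = 1/1056
(1547222 + F(-373, 2008))*(A(-1673, 1676) - 4462587) = (1547222 + 1/1056)*(331 - 4462587) = (1633866433/1056)*(-4462256) = -455670643365803/66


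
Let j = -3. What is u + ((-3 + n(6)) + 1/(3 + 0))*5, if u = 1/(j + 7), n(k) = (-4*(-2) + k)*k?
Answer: 4883/12 ≈ 406.92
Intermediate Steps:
n(k) = k*(8 + k) (n(k) = (8 + k)*k = k*(8 + k))
u = ¼ (u = 1/(-3 + 7) = 1/4 = ¼ ≈ 0.25000)
u + ((-3 + n(6)) + 1/(3 + 0))*5 = ¼ + ((-3 + 6*(8 + 6)) + 1/(3 + 0))*5 = ¼ + ((-3 + 6*14) + 1/3)*5 = ¼ + ((-3 + 84) + ⅓)*5 = ¼ + (81 + ⅓)*5 = ¼ + (244/3)*5 = ¼ + 1220/3 = 4883/12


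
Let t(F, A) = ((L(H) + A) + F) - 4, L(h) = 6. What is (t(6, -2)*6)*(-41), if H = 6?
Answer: -1476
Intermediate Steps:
t(F, A) = 2 + A + F (t(F, A) = ((6 + A) + F) - 4 = (6 + A + F) - 4 = 2 + A + F)
(t(6, -2)*6)*(-41) = ((2 - 2 + 6)*6)*(-41) = (6*6)*(-41) = 36*(-41) = -1476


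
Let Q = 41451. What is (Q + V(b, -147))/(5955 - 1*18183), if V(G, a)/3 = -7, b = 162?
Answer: -6905/2038 ≈ -3.3881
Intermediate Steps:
V(G, a) = -21 (V(G, a) = 3*(-7) = -21)
(Q + V(b, -147))/(5955 - 1*18183) = (41451 - 21)/(5955 - 1*18183) = 41430/(5955 - 18183) = 41430/(-12228) = 41430*(-1/12228) = -6905/2038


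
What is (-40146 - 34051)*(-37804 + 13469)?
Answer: 1805583995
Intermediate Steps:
(-40146 - 34051)*(-37804 + 13469) = -74197*(-24335) = 1805583995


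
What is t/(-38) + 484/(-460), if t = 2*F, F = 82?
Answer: -11729/2185 ≈ -5.3680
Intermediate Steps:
t = 164 (t = 2*82 = 164)
t/(-38) + 484/(-460) = 164/(-38) + 484/(-460) = 164*(-1/38) + 484*(-1/460) = -82/19 - 121/115 = -11729/2185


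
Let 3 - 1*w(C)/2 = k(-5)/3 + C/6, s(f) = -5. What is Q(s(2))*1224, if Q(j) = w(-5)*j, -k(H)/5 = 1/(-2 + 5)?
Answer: -53720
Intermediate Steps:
k(H) = -5/3 (k(H) = -5/(-2 + 5) = -5/3)
w(C) = 64/9 - C/3 (w(C) = 6 - 2*(-5/3/3 + C/6) = 6 - 2*(-5/3*1/3 + C*(1/6)) = 6 - 2*(-5/9 + C/6) = 6 + (10/9 - C/3) = 64/9 - C/3)
Q(j) = 79*j/9 (Q(j) = (64/9 - 1/3*(-5))*j = (64/9 + 5/3)*j = 79*j/9)
Q(s(2))*1224 = ((79/9)*(-5))*1224 = -395/9*1224 = -53720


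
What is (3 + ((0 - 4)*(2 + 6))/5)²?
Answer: 289/25 ≈ 11.560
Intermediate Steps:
(3 + ((0 - 4)*(2 + 6))/5)² = (3 - 4*8*(⅕))² = (3 - 32*⅕)² = (3 - 32/5)² = (-17/5)² = 289/25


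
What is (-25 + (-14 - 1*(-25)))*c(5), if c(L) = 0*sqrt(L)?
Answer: 0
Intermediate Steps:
c(L) = 0
(-25 + (-14 - 1*(-25)))*c(5) = (-25 + (-14 - 1*(-25)))*0 = (-25 + (-14 + 25))*0 = (-25 + 11)*0 = -14*0 = 0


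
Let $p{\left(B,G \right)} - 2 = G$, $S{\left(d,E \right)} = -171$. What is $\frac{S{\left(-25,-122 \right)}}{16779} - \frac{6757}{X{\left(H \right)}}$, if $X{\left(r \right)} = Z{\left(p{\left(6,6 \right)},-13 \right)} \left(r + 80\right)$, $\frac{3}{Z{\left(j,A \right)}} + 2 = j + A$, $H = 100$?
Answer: $\frac{264512527}{3020220} \approx 87.581$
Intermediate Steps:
$p{\left(B,G \right)} = 2 + G$
$Z{\left(j,A \right)} = \frac{3}{-2 + A + j}$ ($Z{\left(j,A \right)} = \frac{3}{-2 + \left(j + A\right)} = \frac{3}{-2 + \left(A + j\right)} = \frac{3}{-2 + A + j}$)
$X{\left(r \right)} = - \frac{240}{7} - \frac{3 r}{7}$ ($X{\left(r \right)} = \frac{3}{-2 - 13 + \left(2 + 6\right)} \left(r + 80\right) = \frac{3}{-2 - 13 + 8} \left(80 + r\right) = \frac{3}{-7} \left(80 + r\right) = 3 \left(- \frac{1}{7}\right) \left(80 + r\right) = - \frac{3 \left(80 + r\right)}{7} = - \frac{240}{7} - \frac{3 r}{7}$)
$\frac{S{\left(-25,-122 \right)}}{16779} - \frac{6757}{X{\left(H \right)}} = - \frac{171}{16779} - \frac{6757}{- \frac{240}{7} - \frac{300}{7}} = \left(-171\right) \frac{1}{16779} - \frac{6757}{- \frac{240}{7} - \frac{300}{7}} = - \frac{57}{5593} - \frac{6757}{- \frac{540}{7}} = - \frac{57}{5593} - - \frac{47299}{540} = - \frac{57}{5593} + \frac{47299}{540} = \frac{264512527}{3020220}$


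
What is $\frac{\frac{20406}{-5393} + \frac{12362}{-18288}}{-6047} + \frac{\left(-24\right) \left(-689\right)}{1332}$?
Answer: $\frac{136981011535913}{11033373760488} \approx 12.415$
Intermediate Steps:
$\frac{\frac{20406}{-5393} + \frac{12362}{-18288}}{-6047} + \frac{\left(-24\right) \left(-689\right)}{1332} = \left(20406 \left(- \frac{1}{5393}\right) + 12362 \left(- \frac{1}{18288}\right)\right) \left(- \frac{1}{6047}\right) + 16536 \cdot \frac{1}{1332} = \left(- \frac{20406}{5393} - \frac{6181}{9144}\right) \left(- \frac{1}{6047}\right) + \frac{1378}{111} = \left(- \frac{219926597}{49313592}\right) \left(- \frac{1}{6047}\right) + \frac{1378}{111} = \frac{219926597}{298199290824} + \frac{1378}{111} = \frac{136981011535913}{11033373760488}$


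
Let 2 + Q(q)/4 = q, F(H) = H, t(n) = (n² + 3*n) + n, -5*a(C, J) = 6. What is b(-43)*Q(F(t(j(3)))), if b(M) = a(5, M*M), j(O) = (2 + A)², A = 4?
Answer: -34512/5 ≈ -6902.4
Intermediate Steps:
a(C, J) = -6/5 (a(C, J) = -⅕*6 = -6/5)
j(O) = 36 (j(O) = (2 + 4)² = 6² = 36)
b(M) = -6/5
t(n) = n² + 4*n
Q(q) = -8 + 4*q
b(-43)*Q(F(t(j(3)))) = -6*(-8 + 4*(36*(4 + 36)))/5 = -6*(-8 + 4*(36*40))/5 = -6*(-8 + 4*1440)/5 = -6*(-8 + 5760)/5 = -6/5*5752 = -34512/5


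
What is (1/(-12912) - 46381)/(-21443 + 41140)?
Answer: -598871473/254327664 ≈ -2.3547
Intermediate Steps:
(1/(-12912) - 46381)/(-21443 + 41140) = (-1/12912 - 46381)/19697 = -598871473/12912*1/19697 = -598871473/254327664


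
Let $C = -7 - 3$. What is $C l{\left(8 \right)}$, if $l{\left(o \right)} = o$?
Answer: $-80$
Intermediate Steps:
$C = -10$
$C l{\left(8 \right)} = \left(-10\right) 8 = -80$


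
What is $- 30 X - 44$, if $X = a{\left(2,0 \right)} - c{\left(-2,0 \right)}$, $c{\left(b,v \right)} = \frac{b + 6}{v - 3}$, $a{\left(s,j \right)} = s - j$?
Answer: $-144$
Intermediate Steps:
$c{\left(b,v \right)} = \frac{6 + b}{-3 + v}$
$X = \frac{10}{3}$ ($X = \left(2 - 0\right) - \frac{6 - 2}{-3 + 0} = \left(2 + 0\right) - \frac{1}{-3} \cdot 4 = 2 - \left(- \frac{1}{3}\right) 4 = 2 - - \frac{4}{3} = 2 + \frac{4}{3} = \frac{10}{3} \approx 3.3333$)
$- 30 X - 44 = \left(-30\right) \frac{10}{3} - 44 = -100 - 44 = -144$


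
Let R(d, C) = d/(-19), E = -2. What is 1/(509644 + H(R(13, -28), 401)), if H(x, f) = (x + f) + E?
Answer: 19/9690804 ≈ 1.9606e-6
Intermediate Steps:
R(d, C) = -d/19 (R(d, C) = d*(-1/19) = -d/19)
H(x, f) = -2 + f + x (H(x, f) = (x + f) - 2 = (f + x) - 2 = -2 + f + x)
1/(509644 + H(R(13, -28), 401)) = 1/(509644 + (-2 + 401 - 1/19*13)) = 1/(509644 + (-2 + 401 - 13/19)) = 1/(509644 + 7568/19) = 1/(9690804/19) = 19/9690804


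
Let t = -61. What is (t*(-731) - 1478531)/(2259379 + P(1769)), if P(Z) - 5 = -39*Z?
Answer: -477980/730131 ≈ -0.65465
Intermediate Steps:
P(Z) = 5 - 39*Z
(t*(-731) - 1478531)/(2259379 + P(1769)) = (-61*(-731) - 1478531)/(2259379 + (5 - 39*1769)) = (44591 - 1478531)/(2259379 + (5 - 68991)) = -1433940/(2259379 - 68986) = -1433940/2190393 = -1433940*1/2190393 = -477980/730131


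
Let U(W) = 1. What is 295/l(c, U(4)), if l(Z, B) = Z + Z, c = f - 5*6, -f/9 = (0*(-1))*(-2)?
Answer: -59/12 ≈ -4.9167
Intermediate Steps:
f = 0 (f = -9*0*(-1)*(-2) = -0*(-2) = -9*0 = 0)
c = -30 (c = 0 - 5*6 = 0 - 30 = -30)
l(Z, B) = 2*Z
295/l(c, U(4)) = 295/((2*(-30))) = 295/(-60) = 295*(-1/60) = -59/12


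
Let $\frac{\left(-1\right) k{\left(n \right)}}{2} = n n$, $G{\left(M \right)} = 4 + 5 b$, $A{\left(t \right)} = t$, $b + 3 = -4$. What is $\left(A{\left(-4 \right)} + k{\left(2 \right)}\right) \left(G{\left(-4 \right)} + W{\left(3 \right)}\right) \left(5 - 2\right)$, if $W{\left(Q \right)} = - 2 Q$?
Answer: $1332$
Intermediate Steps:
$b = -7$ ($b = -3 - 4 = -7$)
$G{\left(M \right)} = -31$ ($G{\left(M \right)} = 4 + 5 \left(-7\right) = 4 - 35 = -31$)
$k{\left(n \right)} = - 2 n^{2}$ ($k{\left(n \right)} = - 2 n n = - 2 n^{2}$)
$\left(A{\left(-4 \right)} + k{\left(2 \right)}\right) \left(G{\left(-4 \right)} + W{\left(3 \right)}\right) \left(5 - 2\right) = \left(-4 - 2 \cdot 2^{2}\right) \left(-31 - 6\right) \left(5 - 2\right) = \left(-4 - 8\right) \left(-31 - 6\right) \left(5 - 2\right) = \left(-4 - 8\right) \left(-37\right) 3 = \left(-12\right) \left(-37\right) 3 = 444 \cdot 3 = 1332$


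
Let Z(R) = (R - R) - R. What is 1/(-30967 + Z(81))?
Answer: -1/31048 ≈ -3.2208e-5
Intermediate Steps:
Z(R) = -R (Z(R) = 0 - R = -R)
1/(-30967 + Z(81)) = 1/(-30967 - 1*81) = 1/(-30967 - 81) = 1/(-31048) = -1/31048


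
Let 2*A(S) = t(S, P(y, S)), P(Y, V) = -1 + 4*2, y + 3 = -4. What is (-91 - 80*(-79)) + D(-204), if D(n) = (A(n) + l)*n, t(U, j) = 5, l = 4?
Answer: 4903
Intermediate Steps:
y = -7 (y = -3 - 4 = -7)
P(Y, V) = 7 (P(Y, V) = -1 + 8 = 7)
A(S) = 5/2 (A(S) = (1/2)*5 = 5/2)
D(n) = 13*n/2 (D(n) = (5/2 + 4)*n = 13*n/2)
(-91 - 80*(-79)) + D(-204) = (-91 - 80*(-79)) + (13/2)*(-204) = (-91 + 6320) - 1326 = 6229 - 1326 = 4903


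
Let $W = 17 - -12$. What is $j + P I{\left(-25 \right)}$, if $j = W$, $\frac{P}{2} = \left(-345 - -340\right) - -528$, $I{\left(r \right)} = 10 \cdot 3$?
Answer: $31409$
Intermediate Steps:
$I{\left(r \right)} = 30$
$P = 1046$ ($P = 2 \left(\left(-345 - -340\right) - -528\right) = 2 \left(\left(-345 + 340\right) + 528\right) = 2 \left(-5 + 528\right) = 2 \cdot 523 = 1046$)
$W = 29$ ($W = 17 + 12 = 29$)
$j = 29$
$j + P I{\left(-25 \right)} = 29 + 1046 \cdot 30 = 29 + 31380 = 31409$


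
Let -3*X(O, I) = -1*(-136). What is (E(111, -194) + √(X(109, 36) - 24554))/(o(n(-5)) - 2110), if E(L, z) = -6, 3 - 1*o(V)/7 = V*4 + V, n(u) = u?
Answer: 1/319 - I*√221394/5742 ≈ 0.0031348 - 0.081944*I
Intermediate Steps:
X(O, I) = -136/3 (X(O, I) = -(-1)*(-136)/3 = -⅓*136 = -136/3)
o(V) = 21 - 35*V (o(V) = 21 - 7*(V*4 + V) = 21 - 7*(4*V + V) = 21 - 35*V)
(E(111, -194) + √(X(109, 36) - 24554))/(o(n(-5)) - 2110) = (-6 + √(-136/3 - 24554))/((21 - 35*(-5)) - 2110) = (-6 + √(-73798/3))/((21 + 175) - 2110) = (-6 + I*√221394/3)/(196 - 2110) = (-6 + I*√221394/3)/(-1914) = (-6 + I*√221394/3)*(-1/1914) = 1/319 - I*√221394/5742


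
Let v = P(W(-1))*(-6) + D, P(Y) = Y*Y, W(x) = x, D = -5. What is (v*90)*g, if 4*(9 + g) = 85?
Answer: -24255/2 ≈ -12128.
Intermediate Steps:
P(Y) = Y²
g = 49/4 (g = -9 + (¼)*85 = -9 + 85/4 = 49/4 ≈ 12.250)
v = -11 (v = (-1)²*(-6) - 5 = 1*(-6) - 5 = -6 - 5 = -11)
(v*90)*g = -11*90*(49/4) = -990*49/4 = -24255/2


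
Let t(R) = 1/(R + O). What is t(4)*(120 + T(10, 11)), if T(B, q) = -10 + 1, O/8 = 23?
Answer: 111/188 ≈ 0.59043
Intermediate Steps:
O = 184 (O = 8*23 = 184)
T(B, q) = -9
t(R) = 1/(184 + R) (t(R) = 1/(R + 184) = 1/(184 + R))
t(4)*(120 + T(10, 11)) = (120 - 9)/(184 + 4) = 111/188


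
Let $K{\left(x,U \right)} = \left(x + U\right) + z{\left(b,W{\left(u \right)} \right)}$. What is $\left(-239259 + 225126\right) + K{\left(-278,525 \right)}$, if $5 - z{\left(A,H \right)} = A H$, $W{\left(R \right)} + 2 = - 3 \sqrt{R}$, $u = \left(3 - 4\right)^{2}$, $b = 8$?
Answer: $-13841$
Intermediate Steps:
$u = 1$ ($u = \left(-1\right)^{2} = 1$)
$W{\left(R \right)} = -2 - 3 \sqrt{R}$
$z{\left(A,H \right)} = 5 - A H$
$K{\left(x,U \right)} = 45 + U + x$ ($K{\left(x,U \right)} = \left(x + U\right) - \left(-5 + 8 \left(-2 - 3 \sqrt{1}\right)\right) = \left(U + x\right) - \left(-5 + 8 \left(-2 - 3\right)\right) = \left(U + x\right) - \left(-5 + 8 \left(-5\right)\right) = \left(U + x\right) + \left(5 + 40\right) = \left(U + x\right) + 45 = 45 + U + x$)
$\left(-239259 + 225126\right) + K{\left(-278,525 \right)} = \left(-239259 + 225126\right) + \left(45 + 525 - 278\right) = -14133 + 292 = -13841$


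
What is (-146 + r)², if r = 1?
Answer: 21025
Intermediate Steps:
(-146 + r)² = (-146 + 1)² = (-145)² = 21025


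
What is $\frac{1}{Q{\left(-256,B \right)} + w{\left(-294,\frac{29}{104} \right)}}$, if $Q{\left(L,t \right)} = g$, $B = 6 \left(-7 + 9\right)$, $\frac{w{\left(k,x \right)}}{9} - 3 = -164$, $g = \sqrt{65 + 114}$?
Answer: $- \frac{1449}{2099422} - \frac{\sqrt{179}}{2099422} \approx -0.00069656$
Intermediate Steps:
$g = \sqrt{179} \approx 13.379$
$w{\left(k,x \right)} = -1449$ ($w{\left(k,x \right)} = 27 + 9 \left(-164\right) = 27 - 1476 = -1449$)
$B = 12$ ($B = 6 \cdot 2 = 12$)
$Q{\left(L,t \right)} = \sqrt{179}$
$\frac{1}{Q{\left(-256,B \right)} + w{\left(-294,\frac{29}{104} \right)}} = \frac{1}{\sqrt{179} - 1449} = \frac{1}{-1449 + \sqrt{179}}$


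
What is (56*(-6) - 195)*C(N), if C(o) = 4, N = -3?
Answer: -2124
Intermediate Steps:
(56*(-6) - 195)*C(N) = (56*(-6) - 195)*4 = (-336 - 195)*4 = -531*4 = -2124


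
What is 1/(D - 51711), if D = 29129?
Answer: -1/22582 ≈ -4.4283e-5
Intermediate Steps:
1/(D - 51711) = 1/(29129 - 51711) = 1/(-22582) = -1/22582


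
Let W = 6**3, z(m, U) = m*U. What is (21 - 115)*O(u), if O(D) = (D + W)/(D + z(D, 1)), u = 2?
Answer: -5123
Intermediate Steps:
z(m, U) = U*m
W = 216
O(D) = (216 + D)/(2*D) (O(D) = (D + 216)/(D + 1*D) = (216 + D)/(D + D) = (216 + D)/((2*D)) = (216 + D)*(1/(2*D)) = (216 + D)/(2*D))
(21 - 115)*O(u) = (21 - 115)*((1/2)*(216 + 2)/2) = -47*218/2 = -94*109/2 = -5123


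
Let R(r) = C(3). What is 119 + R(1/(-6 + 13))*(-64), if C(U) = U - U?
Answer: 119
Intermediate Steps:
C(U) = 0
R(r) = 0
119 + R(1/(-6 + 13))*(-64) = 119 + 0*(-64) = 119 + 0 = 119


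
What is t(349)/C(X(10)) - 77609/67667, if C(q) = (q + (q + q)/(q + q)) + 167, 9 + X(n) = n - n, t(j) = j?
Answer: 11275952/10759053 ≈ 1.0480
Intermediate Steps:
X(n) = -9 (X(n) = -9 + (n - n) = -9 + 0 = -9)
C(q) = 168 + q (C(q) = (q + (2*q)/((2*q))) + 167 = (q + (2*q)*(1/(2*q))) + 167 = (q + 1) + 167 = (1 + q) + 167 = 168 + q)
t(349)/C(X(10)) - 77609/67667 = 349/(168 - 9) - 77609/67667 = 349/159 - 77609*1/67667 = 349*(1/159) - 77609/67667 = 349/159 - 77609/67667 = 11275952/10759053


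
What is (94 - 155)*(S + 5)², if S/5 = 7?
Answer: -97600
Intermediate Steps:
S = 35 (S = 5*7 = 35)
(94 - 155)*(S + 5)² = (94 - 155)*(35 + 5)² = -61*40² = -61*1600 = -97600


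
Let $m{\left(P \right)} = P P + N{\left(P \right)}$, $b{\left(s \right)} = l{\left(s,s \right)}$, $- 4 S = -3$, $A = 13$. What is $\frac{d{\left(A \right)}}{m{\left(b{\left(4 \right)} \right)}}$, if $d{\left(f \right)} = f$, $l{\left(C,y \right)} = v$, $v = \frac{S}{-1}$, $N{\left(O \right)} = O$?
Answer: $- \frac{208}{3} \approx -69.333$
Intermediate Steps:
$S = \frac{3}{4}$ ($S = \left(- \frac{1}{4}\right) \left(-3\right) = \frac{3}{4} \approx 0.75$)
$v = - \frac{3}{4}$ ($v = \frac{3}{4 \left(-1\right)} = \frac{3}{4} \left(-1\right) = - \frac{3}{4} \approx -0.75$)
$l{\left(C,y \right)} = - \frac{3}{4}$
$b{\left(s \right)} = - \frac{3}{4}$
$m{\left(P \right)} = P + P^{2}$ ($m{\left(P \right)} = P P + P = P^{2} + P = P + P^{2}$)
$\frac{d{\left(A \right)}}{m{\left(b{\left(4 \right)} \right)}} = \frac{13}{\left(- \frac{3}{4}\right) \left(1 - \frac{3}{4}\right)} = \frac{13}{\left(- \frac{3}{4}\right) \frac{1}{4}} = \frac{13}{- \frac{3}{16}} = 13 \left(- \frac{16}{3}\right) = - \frac{208}{3}$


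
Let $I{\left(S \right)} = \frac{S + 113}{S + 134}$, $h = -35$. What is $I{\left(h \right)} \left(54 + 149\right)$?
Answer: $\frac{5278}{33} \approx 159.94$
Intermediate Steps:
$I{\left(S \right)} = \frac{113 + S}{134 + S}$
$I{\left(h \right)} \left(54 + 149\right) = \frac{113 - 35}{134 - 35} \left(54 + 149\right) = \frac{1}{99} \cdot 78 \cdot 203 = \frac{26}{33} \cdot 203 = \frac{5278}{33}$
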